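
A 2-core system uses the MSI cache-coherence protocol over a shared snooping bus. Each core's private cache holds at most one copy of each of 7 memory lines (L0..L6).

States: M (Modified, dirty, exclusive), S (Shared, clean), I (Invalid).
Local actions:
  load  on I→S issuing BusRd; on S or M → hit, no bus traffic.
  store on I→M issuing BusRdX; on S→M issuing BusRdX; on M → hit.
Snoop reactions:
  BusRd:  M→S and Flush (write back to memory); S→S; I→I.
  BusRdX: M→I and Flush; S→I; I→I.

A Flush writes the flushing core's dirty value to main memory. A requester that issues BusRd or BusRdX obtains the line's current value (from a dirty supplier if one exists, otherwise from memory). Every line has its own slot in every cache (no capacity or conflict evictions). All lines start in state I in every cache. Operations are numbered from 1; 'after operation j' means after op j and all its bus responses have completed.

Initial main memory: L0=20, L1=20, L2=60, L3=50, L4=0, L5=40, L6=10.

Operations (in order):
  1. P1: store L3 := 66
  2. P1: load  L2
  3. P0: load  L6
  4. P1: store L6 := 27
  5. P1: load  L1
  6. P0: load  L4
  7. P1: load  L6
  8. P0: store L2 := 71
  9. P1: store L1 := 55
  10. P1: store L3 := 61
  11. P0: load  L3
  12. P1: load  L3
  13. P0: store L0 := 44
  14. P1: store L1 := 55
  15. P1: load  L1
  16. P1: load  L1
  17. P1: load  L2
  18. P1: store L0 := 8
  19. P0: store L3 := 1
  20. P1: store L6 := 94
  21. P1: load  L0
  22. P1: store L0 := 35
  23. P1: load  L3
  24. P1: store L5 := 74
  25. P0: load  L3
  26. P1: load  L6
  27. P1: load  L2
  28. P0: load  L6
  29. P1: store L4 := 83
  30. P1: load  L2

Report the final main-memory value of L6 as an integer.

memory[L6] = 94

1. P1: store L3 := 66  bus=[BusRdX]  L3: P0=I P1=M  mem[L3]=50
2. P1: load  L2  bus=[BusRd]  L2: P0=I P1=S  mem[L2]=60
3. P0: load  L6  bus=[BusRd]  L6: P0=S P1=I  mem[L6]=10
4. P1: store L6 := 27  bus=[BusRdX]  L6: P0=I P1=M  mem[L6]=10
5. P1: load  L1  bus=[BusRd]  L1: P0=I P1=S  mem[L1]=20
6. P0: load  L4  bus=[BusRd]  L4: P0=S P1=I  mem[L4]=0
7. P1: load  L6  bus=[-]  L6: P0=I P1=M  mem[L6]=10
8. P0: store L2 := 71  bus=[BusRdX]  L2: P0=M P1=I  mem[L2]=60
9. P1: store L1 := 55  bus=[BusRdX]  L1: P0=I P1=M  mem[L1]=20
10. P1: store L3 := 61  bus=[-]  L3: P0=I P1=M  mem[L3]=50
11. P0: load  L3  bus=[BusRd,Flush]  L3: P0=S P1=S  mem[L3]=61
12. P1: load  L3  bus=[-]  L3: P0=S P1=S  mem[L3]=61
13. P0: store L0 := 44  bus=[BusRdX]  L0: P0=M P1=I  mem[L0]=20
14. P1: store L1 := 55  bus=[-]  L1: P0=I P1=M  mem[L1]=20
15. P1: load  L1  bus=[-]  L1: P0=I P1=M  mem[L1]=20
16. P1: load  L1  bus=[-]  L1: P0=I P1=M  mem[L1]=20
17. P1: load  L2  bus=[BusRd,Flush]  L2: P0=S P1=S  mem[L2]=71
18. P1: store L0 := 8  bus=[BusRdX,Flush]  L0: P0=I P1=M  mem[L0]=44
19. P0: store L3 := 1  bus=[BusRdX]  L3: P0=M P1=I  mem[L3]=61
20. P1: store L6 := 94  bus=[-]  L6: P0=I P1=M  mem[L6]=10
21. P1: load  L0  bus=[-]  L0: P0=I P1=M  mem[L0]=44
22. P1: store L0 := 35  bus=[-]  L0: P0=I P1=M  mem[L0]=44
23. P1: load  L3  bus=[BusRd,Flush]  L3: P0=S P1=S  mem[L3]=1
24. P1: store L5 := 74  bus=[BusRdX]  L5: P0=I P1=M  mem[L5]=40
25. P0: load  L3  bus=[-]  L3: P0=S P1=S  mem[L3]=1
26. P1: load  L6  bus=[-]  L6: P0=I P1=M  mem[L6]=10
27. P1: load  L2  bus=[-]  L2: P0=S P1=S  mem[L2]=71
28. P0: load  L6  bus=[BusRd,Flush]  L6: P0=S P1=S  mem[L6]=94
29. P1: store L4 := 83  bus=[BusRdX]  L4: P0=I P1=M  mem[L4]=0
30. P1: load  L2  bus=[-]  L2: P0=S P1=S  mem[L2]=71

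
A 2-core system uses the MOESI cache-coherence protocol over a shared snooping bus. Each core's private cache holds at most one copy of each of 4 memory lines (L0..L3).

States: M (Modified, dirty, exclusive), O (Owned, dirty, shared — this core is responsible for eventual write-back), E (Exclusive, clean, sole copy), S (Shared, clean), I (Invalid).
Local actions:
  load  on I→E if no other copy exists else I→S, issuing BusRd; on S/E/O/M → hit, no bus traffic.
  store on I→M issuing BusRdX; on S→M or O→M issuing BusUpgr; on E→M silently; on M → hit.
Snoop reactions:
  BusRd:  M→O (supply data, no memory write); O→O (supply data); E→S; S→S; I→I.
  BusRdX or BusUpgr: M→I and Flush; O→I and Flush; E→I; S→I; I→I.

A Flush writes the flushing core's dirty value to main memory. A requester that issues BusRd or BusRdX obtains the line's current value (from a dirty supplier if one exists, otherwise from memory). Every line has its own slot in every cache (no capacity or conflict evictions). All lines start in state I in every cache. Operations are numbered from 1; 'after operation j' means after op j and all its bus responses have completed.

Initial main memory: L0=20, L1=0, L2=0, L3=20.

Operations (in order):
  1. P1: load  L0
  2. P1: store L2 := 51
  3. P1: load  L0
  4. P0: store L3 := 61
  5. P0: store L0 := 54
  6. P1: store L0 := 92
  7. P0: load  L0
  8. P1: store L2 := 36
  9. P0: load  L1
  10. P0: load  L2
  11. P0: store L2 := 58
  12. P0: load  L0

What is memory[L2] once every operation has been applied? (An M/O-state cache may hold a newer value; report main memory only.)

[1] P1: load  L0 | P0:I, P1:E(20) | bus: BusRd
[2] P1: store L2 := 51 | P0:I, P1:M(51) | bus: BusRdX
[3] P1: load  L0 | P0:I, P1:E(20) | bus: none
[4] P0: store L3 := 61 | P0:M(61), P1:I | bus: BusRdX
[5] P0: store L0 := 54 | P0:M(54), P1:I | bus: BusRdX
[6] P1: store L0 := 92 | P0:I, P1:M(92) | bus: BusRdX,Flush
[7] P0: load  L0 | P0:S(92), P1:O(92) | bus: BusRd
[8] P1: store L2 := 36 | P0:I, P1:M(36) | bus: none
[9] P0: load  L1 | P0:E(0), P1:I | bus: BusRd
[10] P0: load  L2 | P0:S(36), P1:O(36) | bus: BusRd
[11] P0: store L2 := 58 | P0:M(58), P1:I | bus: BusUpgr,Flush
[12] P0: load  L0 | P0:S(92), P1:O(92) | bus: none

memory[L2] = 36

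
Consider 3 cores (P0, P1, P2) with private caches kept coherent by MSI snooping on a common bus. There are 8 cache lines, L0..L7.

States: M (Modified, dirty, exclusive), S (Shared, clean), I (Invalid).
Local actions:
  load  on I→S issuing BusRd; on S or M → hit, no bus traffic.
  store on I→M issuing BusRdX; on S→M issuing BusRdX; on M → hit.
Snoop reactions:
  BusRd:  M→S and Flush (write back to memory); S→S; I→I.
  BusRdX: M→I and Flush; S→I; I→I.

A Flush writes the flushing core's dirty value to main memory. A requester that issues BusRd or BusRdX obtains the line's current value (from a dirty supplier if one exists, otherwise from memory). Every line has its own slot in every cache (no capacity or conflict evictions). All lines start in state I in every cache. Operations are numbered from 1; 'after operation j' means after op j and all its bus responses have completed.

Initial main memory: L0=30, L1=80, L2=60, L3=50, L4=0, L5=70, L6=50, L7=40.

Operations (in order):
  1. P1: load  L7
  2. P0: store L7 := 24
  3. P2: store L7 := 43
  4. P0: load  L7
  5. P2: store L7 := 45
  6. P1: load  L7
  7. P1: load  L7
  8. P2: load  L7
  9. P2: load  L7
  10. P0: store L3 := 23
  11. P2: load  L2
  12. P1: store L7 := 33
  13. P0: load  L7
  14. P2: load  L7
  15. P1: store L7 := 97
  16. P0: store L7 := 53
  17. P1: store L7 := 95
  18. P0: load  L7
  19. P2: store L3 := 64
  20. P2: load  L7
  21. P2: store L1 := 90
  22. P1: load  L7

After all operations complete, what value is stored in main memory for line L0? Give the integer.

  op1 P1: load  L7 → I/S/I on L7; bus BusRd; mem=40
  op2 P0: store L7 := 24 → M/I/I on L7; bus BusRdX; mem=40
  op3 P2: store L7 := 43 → I/I/M on L7; bus BusRdX Flush; mem=24
  op4 P0: load  L7 → S/I/S on L7; bus BusRd Flush; mem=43
  op5 P2: store L7 := 45 → I/I/M on L7; bus BusRdX; mem=43
  op6 P1: load  L7 → I/S/S on L7; bus BusRd Flush; mem=45
  op7 P1: load  L7 → I/S/S on L7; bus (none); mem=45
  op8 P2: load  L7 → I/S/S on L7; bus (none); mem=45
  op9 P2: load  L7 → I/S/S on L7; bus (none); mem=45
  op10 P0: store L3 := 23 → M/I/I on L3; bus BusRdX; mem=50
  op11 P2: load  L2 → I/I/S on L2; bus BusRd; mem=60
  op12 P1: store L7 := 33 → I/M/I on L7; bus BusRdX; mem=45
  op13 P0: load  L7 → S/S/I on L7; bus BusRd Flush; mem=33
  op14 P2: load  L7 → S/S/S on L7; bus BusRd; mem=33
  op15 P1: store L7 := 97 → I/M/I on L7; bus BusRdX; mem=33
  op16 P0: store L7 := 53 → M/I/I on L7; bus BusRdX Flush; mem=97
  op17 P1: store L7 := 95 → I/M/I on L7; bus BusRdX Flush; mem=53
  op18 P0: load  L7 → S/S/I on L7; bus BusRd Flush; mem=95
  op19 P2: store L3 := 64 → I/I/M on L3; bus BusRdX Flush; mem=23
  op20 P2: load  L7 → S/S/S on L7; bus BusRd; mem=95
  op21 P2: store L1 := 90 → I/I/M on L1; bus BusRdX; mem=80
  op22 P1: load  L7 → S/S/S on L7; bus (none); mem=95

memory[L0] = 30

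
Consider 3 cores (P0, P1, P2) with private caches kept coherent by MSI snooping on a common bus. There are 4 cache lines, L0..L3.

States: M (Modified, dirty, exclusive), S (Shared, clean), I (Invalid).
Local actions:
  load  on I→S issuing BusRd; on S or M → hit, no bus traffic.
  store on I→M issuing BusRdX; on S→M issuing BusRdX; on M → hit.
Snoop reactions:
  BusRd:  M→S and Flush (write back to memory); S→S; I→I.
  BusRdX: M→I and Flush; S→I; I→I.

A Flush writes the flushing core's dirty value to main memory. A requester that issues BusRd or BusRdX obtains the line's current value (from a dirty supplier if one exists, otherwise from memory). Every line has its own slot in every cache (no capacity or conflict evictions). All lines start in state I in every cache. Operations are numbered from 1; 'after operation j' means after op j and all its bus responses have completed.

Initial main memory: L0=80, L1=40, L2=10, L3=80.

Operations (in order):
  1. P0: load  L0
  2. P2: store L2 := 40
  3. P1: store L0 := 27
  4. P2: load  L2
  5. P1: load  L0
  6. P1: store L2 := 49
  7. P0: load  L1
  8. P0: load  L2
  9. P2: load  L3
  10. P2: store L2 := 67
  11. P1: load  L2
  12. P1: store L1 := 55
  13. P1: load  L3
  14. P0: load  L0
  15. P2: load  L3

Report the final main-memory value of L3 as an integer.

memory[L3] = 80

step 1: P0: load  L0  ⟶  SII  (L0)  txn=BusRd  M[L0]=80
step 2: P2: store L2 := 40  ⟶  IIM  (L2)  txn=BusRdX  M[L2]=10
step 3: P1: store L0 := 27  ⟶  IMI  (L0)  txn=BusRdX  M[L0]=80
step 4: P2: load  L2  ⟶  IIM  (L2)  txn=∅  M[L2]=10
step 5: P1: load  L0  ⟶  IMI  (L0)  txn=∅  M[L0]=80
step 6: P1: store L2 := 49  ⟶  IMI  (L2)  txn=BusRdX+Flush  M[L2]=40
step 7: P0: load  L1  ⟶  SII  (L1)  txn=BusRd  M[L1]=40
step 8: P0: load  L2  ⟶  SSI  (L2)  txn=BusRd+Flush  M[L2]=49
step 9: P2: load  L3  ⟶  IIS  (L3)  txn=BusRd  M[L3]=80
step 10: P2: store L2 := 67  ⟶  IIM  (L2)  txn=BusRdX  M[L2]=49
step 11: P1: load  L2  ⟶  ISS  (L2)  txn=BusRd+Flush  M[L2]=67
step 12: P1: store L1 := 55  ⟶  IMI  (L1)  txn=BusRdX  M[L1]=40
step 13: P1: load  L3  ⟶  ISS  (L3)  txn=BusRd  M[L3]=80
step 14: P0: load  L0  ⟶  SSI  (L0)  txn=BusRd+Flush  M[L0]=27
step 15: P2: load  L3  ⟶  ISS  (L3)  txn=∅  M[L3]=80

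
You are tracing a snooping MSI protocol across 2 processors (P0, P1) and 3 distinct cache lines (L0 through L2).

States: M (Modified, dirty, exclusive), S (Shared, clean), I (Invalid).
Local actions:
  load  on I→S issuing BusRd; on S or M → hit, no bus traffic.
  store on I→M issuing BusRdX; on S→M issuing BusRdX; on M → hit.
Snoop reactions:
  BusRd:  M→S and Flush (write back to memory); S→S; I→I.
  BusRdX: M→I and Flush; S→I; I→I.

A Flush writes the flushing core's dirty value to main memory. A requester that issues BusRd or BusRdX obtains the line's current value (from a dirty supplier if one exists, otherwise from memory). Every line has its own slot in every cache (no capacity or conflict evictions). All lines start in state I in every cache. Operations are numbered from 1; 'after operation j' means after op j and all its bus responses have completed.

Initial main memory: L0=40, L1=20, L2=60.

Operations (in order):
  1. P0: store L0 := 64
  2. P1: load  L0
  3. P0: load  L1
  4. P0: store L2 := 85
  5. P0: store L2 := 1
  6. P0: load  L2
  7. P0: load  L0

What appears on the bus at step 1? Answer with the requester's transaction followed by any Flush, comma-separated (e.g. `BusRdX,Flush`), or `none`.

  op1 P0: store L0 := 64 → M/I on L0; bus BusRdX; mem=40
  op2 P1: load  L0 → S/S on L0; bus BusRd Flush; mem=64
  op3 P0: load  L1 → S/I on L1; bus BusRd; mem=20
  op4 P0: store L2 := 85 → M/I on L2; bus BusRdX; mem=60
  op5 P0: store L2 := 1 → M/I on L2; bus (none); mem=60
  op6 P0: load  L2 → M/I on L2; bus (none); mem=60
  op7 P0: load  L0 → S/S on L0; bus (none); mem=64

bus = BusRdX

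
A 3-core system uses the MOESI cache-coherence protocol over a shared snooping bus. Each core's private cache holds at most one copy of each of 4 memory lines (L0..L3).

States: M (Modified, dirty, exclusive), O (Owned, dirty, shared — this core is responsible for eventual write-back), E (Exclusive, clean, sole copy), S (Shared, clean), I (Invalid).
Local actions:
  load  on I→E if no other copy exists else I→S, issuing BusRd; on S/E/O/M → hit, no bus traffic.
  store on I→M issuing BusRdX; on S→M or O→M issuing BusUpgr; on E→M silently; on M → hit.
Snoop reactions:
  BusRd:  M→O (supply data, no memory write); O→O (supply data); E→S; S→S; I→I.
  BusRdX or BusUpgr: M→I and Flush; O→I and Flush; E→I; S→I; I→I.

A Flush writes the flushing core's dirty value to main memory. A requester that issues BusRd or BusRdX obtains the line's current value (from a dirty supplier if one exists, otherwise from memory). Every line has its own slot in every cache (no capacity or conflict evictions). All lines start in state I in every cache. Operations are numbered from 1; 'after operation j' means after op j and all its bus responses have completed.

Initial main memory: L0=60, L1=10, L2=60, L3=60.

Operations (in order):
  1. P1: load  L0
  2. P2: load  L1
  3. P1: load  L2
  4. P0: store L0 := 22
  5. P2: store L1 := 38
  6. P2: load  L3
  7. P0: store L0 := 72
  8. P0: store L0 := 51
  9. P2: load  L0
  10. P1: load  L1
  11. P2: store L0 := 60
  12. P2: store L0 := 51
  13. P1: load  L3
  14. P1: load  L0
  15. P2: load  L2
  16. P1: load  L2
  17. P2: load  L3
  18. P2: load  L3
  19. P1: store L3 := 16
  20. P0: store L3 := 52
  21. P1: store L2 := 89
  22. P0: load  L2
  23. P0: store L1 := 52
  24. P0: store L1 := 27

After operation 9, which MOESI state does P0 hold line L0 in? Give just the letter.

state = O

  op1 P1: load  L0 → I/E/I on L0; bus BusRd; mem=60
  op2 P2: load  L1 → I/I/E on L1; bus BusRd; mem=10
  op3 P1: load  L2 → I/E/I on L2; bus BusRd; mem=60
  op4 P0: store L0 := 22 → M/I/I on L0; bus BusRdX; mem=60
  op5 P2: store L1 := 38 → I/I/M on L1; bus (none); mem=10
  op6 P2: load  L3 → I/I/E on L3; bus BusRd; mem=60
  op7 P0: store L0 := 72 → M/I/I on L0; bus (none); mem=60
  op8 P0: store L0 := 51 → M/I/I on L0; bus (none); mem=60
  op9 P2: load  L0 → O/I/S on L0; bus BusRd; mem=60
  op10 P1: load  L1 → I/S/O on L1; bus BusRd; mem=10
  op11 P2: store L0 := 60 → I/I/M on L0; bus BusUpgr Flush; mem=51
  op12 P2: store L0 := 51 → I/I/M on L0; bus (none); mem=51
  op13 P1: load  L3 → I/S/S on L3; bus BusRd; mem=60
  op14 P1: load  L0 → I/S/O on L0; bus BusRd; mem=51
  op15 P2: load  L2 → I/S/S on L2; bus BusRd; mem=60
  op16 P1: load  L2 → I/S/S on L2; bus (none); mem=60
  op17 P2: load  L3 → I/S/S on L3; bus (none); mem=60
  op18 P2: load  L3 → I/S/S on L3; bus (none); mem=60
  op19 P1: store L3 := 16 → I/M/I on L3; bus BusUpgr; mem=60
  op20 P0: store L3 := 52 → M/I/I on L3; bus BusRdX Flush; mem=16
  op21 P1: store L2 := 89 → I/M/I on L2; bus BusUpgr; mem=60
  op22 P0: load  L2 → S/O/I on L2; bus BusRd; mem=60
  op23 P0: store L1 := 52 → M/I/I on L1; bus BusRdX Flush; mem=38
  op24 P0: store L1 := 27 → M/I/I on L1; bus (none); mem=38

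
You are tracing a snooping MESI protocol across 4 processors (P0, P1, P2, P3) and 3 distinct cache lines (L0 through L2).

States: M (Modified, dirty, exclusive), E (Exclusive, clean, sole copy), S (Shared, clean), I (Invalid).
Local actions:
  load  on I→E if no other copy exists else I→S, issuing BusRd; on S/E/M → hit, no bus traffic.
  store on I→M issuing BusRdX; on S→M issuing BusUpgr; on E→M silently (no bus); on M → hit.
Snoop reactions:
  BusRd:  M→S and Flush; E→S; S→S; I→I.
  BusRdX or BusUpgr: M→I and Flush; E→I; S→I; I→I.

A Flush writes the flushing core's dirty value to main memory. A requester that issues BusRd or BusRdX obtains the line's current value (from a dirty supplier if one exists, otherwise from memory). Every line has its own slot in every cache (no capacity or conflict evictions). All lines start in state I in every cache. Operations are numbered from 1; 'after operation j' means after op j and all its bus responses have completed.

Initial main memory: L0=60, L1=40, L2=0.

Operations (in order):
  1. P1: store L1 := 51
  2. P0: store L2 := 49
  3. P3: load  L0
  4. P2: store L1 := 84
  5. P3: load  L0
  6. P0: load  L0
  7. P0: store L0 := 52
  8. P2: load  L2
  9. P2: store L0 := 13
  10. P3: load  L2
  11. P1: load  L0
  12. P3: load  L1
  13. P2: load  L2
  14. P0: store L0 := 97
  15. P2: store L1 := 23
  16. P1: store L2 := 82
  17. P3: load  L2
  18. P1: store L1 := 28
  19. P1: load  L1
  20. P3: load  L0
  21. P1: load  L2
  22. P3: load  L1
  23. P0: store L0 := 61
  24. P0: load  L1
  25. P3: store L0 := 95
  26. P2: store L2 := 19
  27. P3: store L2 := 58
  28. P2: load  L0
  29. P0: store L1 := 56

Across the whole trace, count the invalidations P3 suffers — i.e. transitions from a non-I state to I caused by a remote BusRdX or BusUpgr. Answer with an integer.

[1] P1: store L1 := 51 | P0:I, P1:M(51), P2:I, P3:I | bus: BusRdX
[2] P0: store L2 := 49 | P0:M(49), P1:I, P2:I, P3:I | bus: BusRdX
[3] P3: load  L0 | P0:I, P1:I, P2:I, P3:E(60) | bus: BusRd
[4] P2: store L1 := 84 | P0:I, P1:I, P2:M(84), P3:I | bus: BusRdX,Flush
[5] P3: load  L0 | P0:I, P1:I, P2:I, P3:E(60) | bus: none
[6] P0: load  L0 | P0:S(60), P1:I, P2:I, P3:S(60) | bus: BusRd
[7] P0: store L0 := 52 | P0:M(52), P1:I, P2:I, P3:I | bus: BusUpgr
[8] P2: load  L2 | P0:S(49), P1:I, P2:S(49), P3:I | bus: BusRd,Flush
[9] P2: store L0 := 13 | P0:I, P1:I, P2:M(13), P3:I | bus: BusRdX,Flush
[10] P3: load  L2 | P0:S(49), P1:I, P2:S(49), P3:S(49) | bus: BusRd
[11] P1: load  L0 | P0:I, P1:S(13), P2:S(13), P3:I | bus: BusRd,Flush
[12] P3: load  L1 | P0:I, P1:I, P2:S(84), P3:S(84) | bus: BusRd,Flush
[13] P2: load  L2 | P0:S(49), P1:I, P2:S(49), P3:S(49) | bus: none
[14] P0: store L0 := 97 | P0:M(97), P1:I, P2:I, P3:I | bus: BusRdX
[15] P2: store L1 := 23 | P0:I, P1:I, P2:M(23), P3:I | bus: BusUpgr
[16] P1: store L2 := 82 | P0:I, P1:M(82), P2:I, P3:I | bus: BusRdX
[17] P3: load  L2 | P0:I, P1:S(82), P2:I, P3:S(82) | bus: BusRd,Flush
[18] P1: store L1 := 28 | P0:I, P1:M(28), P2:I, P3:I | bus: BusRdX,Flush
[19] P1: load  L1 | P0:I, P1:M(28), P2:I, P3:I | bus: none
[20] P3: load  L0 | P0:S(97), P1:I, P2:I, P3:S(97) | bus: BusRd,Flush
[21] P1: load  L2 | P0:I, P1:S(82), P2:I, P3:S(82) | bus: none
[22] P3: load  L1 | P0:I, P1:S(28), P2:I, P3:S(28) | bus: BusRd,Flush
[23] P0: store L0 := 61 | P0:M(61), P1:I, P2:I, P3:I | bus: BusUpgr
[24] P0: load  L1 | P0:S(28), P1:S(28), P2:I, P3:S(28) | bus: BusRd
[25] P3: store L0 := 95 | P0:I, P1:I, P2:I, P3:M(95) | bus: BusRdX,Flush
[26] P2: store L2 := 19 | P0:I, P1:I, P2:M(19), P3:I | bus: BusRdX
[27] P3: store L2 := 58 | P0:I, P1:I, P2:I, P3:M(58) | bus: BusRdX,Flush
[28] P2: load  L0 | P0:I, P1:I, P2:S(95), P3:S(95) | bus: BusRd,Flush
[29] P0: store L1 := 56 | P0:M(56), P1:I, P2:I, P3:I | bus: BusUpgr

invalidations = 6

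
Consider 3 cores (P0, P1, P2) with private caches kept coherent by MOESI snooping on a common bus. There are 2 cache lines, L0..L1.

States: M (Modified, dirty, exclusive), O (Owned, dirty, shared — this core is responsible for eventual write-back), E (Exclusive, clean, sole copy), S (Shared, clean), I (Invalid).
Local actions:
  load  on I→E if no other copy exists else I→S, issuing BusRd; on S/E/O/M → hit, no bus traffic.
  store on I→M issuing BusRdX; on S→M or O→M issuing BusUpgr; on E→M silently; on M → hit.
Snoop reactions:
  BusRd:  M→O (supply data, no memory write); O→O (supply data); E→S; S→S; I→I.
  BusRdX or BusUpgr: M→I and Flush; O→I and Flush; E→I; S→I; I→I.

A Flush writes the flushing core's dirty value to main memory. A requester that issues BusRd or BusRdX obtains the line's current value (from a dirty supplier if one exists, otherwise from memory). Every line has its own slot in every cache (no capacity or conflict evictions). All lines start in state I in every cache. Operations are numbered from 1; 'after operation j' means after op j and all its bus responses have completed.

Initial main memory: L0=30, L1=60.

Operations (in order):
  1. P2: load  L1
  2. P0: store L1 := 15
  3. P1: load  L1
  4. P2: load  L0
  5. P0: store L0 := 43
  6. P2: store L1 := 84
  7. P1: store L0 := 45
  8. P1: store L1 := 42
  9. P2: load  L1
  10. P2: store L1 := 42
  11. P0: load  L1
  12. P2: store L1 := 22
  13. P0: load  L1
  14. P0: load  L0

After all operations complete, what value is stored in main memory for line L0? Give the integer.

memory[L0] = 43

1. P2: load  L1  bus=[BusRd]  L1: P0=I P1=I P2=E  mem[L1]=60
2. P0: store L1 := 15  bus=[BusRdX]  L1: P0=M P1=I P2=I  mem[L1]=60
3. P1: load  L1  bus=[BusRd]  L1: P0=O P1=S P2=I  mem[L1]=60
4. P2: load  L0  bus=[BusRd]  L0: P0=I P1=I P2=E  mem[L0]=30
5. P0: store L0 := 43  bus=[BusRdX]  L0: P0=M P1=I P2=I  mem[L0]=30
6. P2: store L1 := 84  bus=[BusRdX,Flush]  L1: P0=I P1=I P2=M  mem[L1]=15
7. P1: store L0 := 45  bus=[BusRdX,Flush]  L0: P0=I P1=M P2=I  mem[L0]=43
8. P1: store L1 := 42  bus=[BusRdX,Flush]  L1: P0=I P1=M P2=I  mem[L1]=84
9. P2: load  L1  bus=[BusRd]  L1: P0=I P1=O P2=S  mem[L1]=84
10. P2: store L1 := 42  bus=[BusUpgr,Flush]  L1: P0=I P1=I P2=M  mem[L1]=42
11. P0: load  L1  bus=[BusRd]  L1: P0=S P1=I P2=O  mem[L1]=42
12. P2: store L1 := 22  bus=[BusUpgr]  L1: P0=I P1=I P2=M  mem[L1]=42
13. P0: load  L1  bus=[BusRd]  L1: P0=S P1=I P2=O  mem[L1]=42
14. P0: load  L0  bus=[BusRd]  L0: P0=S P1=O P2=I  mem[L0]=43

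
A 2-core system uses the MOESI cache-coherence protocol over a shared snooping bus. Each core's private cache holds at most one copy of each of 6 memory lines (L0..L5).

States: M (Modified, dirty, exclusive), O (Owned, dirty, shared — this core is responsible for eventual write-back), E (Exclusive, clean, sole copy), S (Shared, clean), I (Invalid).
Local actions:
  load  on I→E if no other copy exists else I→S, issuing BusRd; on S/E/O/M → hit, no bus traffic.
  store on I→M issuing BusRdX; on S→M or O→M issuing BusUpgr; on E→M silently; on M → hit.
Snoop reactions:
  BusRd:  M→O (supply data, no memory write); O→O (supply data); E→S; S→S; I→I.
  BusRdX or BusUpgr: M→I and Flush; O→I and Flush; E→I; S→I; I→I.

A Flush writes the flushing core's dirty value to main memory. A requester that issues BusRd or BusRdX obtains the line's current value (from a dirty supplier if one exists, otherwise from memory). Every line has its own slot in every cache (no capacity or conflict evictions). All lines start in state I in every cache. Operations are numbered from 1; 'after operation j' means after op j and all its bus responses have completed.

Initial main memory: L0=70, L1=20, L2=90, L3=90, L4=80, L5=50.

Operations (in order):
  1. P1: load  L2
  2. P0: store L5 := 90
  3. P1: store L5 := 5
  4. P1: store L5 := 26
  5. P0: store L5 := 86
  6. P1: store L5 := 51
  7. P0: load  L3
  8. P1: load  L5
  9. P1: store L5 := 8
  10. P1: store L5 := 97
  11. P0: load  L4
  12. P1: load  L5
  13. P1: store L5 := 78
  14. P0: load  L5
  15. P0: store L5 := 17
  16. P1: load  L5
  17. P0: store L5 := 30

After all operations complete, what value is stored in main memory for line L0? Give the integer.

  op1 P1: load  L2 → I/E on L2; bus BusRd; mem=90
  op2 P0: store L5 := 90 → M/I on L5; bus BusRdX; mem=50
  op3 P1: store L5 := 5 → I/M on L5; bus BusRdX Flush; mem=90
  op4 P1: store L5 := 26 → I/M on L5; bus (none); mem=90
  op5 P0: store L5 := 86 → M/I on L5; bus BusRdX Flush; mem=26
  op6 P1: store L5 := 51 → I/M on L5; bus BusRdX Flush; mem=86
  op7 P0: load  L3 → E/I on L3; bus BusRd; mem=90
  op8 P1: load  L5 → I/M on L5; bus (none); mem=86
  op9 P1: store L5 := 8 → I/M on L5; bus (none); mem=86
  op10 P1: store L5 := 97 → I/M on L5; bus (none); mem=86
  op11 P0: load  L4 → E/I on L4; bus BusRd; mem=80
  op12 P1: load  L5 → I/M on L5; bus (none); mem=86
  op13 P1: store L5 := 78 → I/M on L5; bus (none); mem=86
  op14 P0: load  L5 → S/O on L5; bus BusRd; mem=86
  op15 P0: store L5 := 17 → M/I on L5; bus BusUpgr Flush; mem=78
  op16 P1: load  L5 → O/S on L5; bus BusRd; mem=78
  op17 P0: store L5 := 30 → M/I on L5; bus BusUpgr; mem=78

memory[L0] = 70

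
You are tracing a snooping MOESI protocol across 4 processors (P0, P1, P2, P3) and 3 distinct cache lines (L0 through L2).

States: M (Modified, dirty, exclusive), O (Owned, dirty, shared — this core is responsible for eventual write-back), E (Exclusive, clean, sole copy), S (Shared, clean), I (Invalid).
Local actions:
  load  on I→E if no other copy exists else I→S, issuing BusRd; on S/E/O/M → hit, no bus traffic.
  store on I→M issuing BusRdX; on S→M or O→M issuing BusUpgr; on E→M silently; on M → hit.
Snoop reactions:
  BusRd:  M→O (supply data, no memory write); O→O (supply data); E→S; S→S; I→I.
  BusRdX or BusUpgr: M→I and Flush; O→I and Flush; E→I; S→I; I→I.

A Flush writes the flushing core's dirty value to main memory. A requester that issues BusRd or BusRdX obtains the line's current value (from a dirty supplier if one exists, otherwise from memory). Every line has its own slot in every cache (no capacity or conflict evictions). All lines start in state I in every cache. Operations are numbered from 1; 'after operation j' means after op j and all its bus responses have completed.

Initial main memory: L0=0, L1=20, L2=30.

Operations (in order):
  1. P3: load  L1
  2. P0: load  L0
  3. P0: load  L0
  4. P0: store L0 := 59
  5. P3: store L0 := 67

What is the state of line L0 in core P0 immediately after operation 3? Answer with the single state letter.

state = E

1. P3: load  L1  bus=[BusRd]  L1: P0=I P1=I P2=I P3=E  mem[L1]=20
2. P0: load  L0  bus=[BusRd]  L0: P0=E P1=I P2=I P3=I  mem[L0]=0
3. P0: load  L0  bus=[-]  L0: P0=E P1=I P2=I P3=I  mem[L0]=0
4. P0: store L0 := 59  bus=[-]  L0: P0=M P1=I P2=I P3=I  mem[L0]=0
5. P3: store L0 := 67  bus=[BusRdX,Flush]  L0: P0=I P1=I P2=I P3=M  mem[L0]=59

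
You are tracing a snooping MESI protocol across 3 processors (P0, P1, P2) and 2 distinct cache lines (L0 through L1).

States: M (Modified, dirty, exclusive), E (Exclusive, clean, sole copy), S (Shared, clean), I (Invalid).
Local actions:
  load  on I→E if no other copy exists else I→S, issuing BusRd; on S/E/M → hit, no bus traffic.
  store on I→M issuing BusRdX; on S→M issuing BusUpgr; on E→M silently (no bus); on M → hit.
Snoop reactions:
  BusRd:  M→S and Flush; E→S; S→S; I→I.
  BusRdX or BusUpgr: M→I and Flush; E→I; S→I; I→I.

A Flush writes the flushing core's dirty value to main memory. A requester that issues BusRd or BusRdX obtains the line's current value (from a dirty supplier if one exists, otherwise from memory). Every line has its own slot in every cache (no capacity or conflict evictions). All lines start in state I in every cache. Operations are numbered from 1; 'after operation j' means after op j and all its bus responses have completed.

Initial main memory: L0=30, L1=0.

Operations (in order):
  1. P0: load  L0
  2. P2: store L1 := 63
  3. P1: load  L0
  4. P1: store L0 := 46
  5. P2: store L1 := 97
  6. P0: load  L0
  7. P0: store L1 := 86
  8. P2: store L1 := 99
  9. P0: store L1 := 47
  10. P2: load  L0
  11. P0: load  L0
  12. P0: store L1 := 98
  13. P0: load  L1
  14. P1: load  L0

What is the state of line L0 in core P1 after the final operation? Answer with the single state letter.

state = S

step 1: P0: load  L0  ⟶  EII  (L0)  txn=BusRd  M[L0]=30
step 2: P2: store L1 := 63  ⟶  IIM  (L1)  txn=BusRdX  M[L1]=0
step 3: P1: load  L0  ⟶  SSI  (L0)  txn=BusRd  M[L0]=30
step 4: P1: store L0 := 46  ⟶  IMI  (L0)  txn=BusUpgr  M[L0]=30
step 5: P2: store L1 := 97  ⟶  IIM  (L1)  txn=∅  M[L1]=0
step 6: P0: load  L0  ⟶  SSI  (L0)  txn=BusRd+Flush  M[L0]=46
step 7: P0: store L1 := 86  ⟶  MII  (L1)  txn=BusRdX+Flush  M[L1]=97
step 8: P2: store L1 := 99  ⟶  IIM  (L1)  txn=BusRdX+Flush  M[L1]=86
step 9: P0: store L1 := 47  ⟶  MII  (L1)  txn=BusRdX+Flush  M[L1]=99
step 10: P2: load  L0  ⟶  SSS  (L0)  txn=BusRd  M[L0]=46
step 11: P0: load  L0  ⟶  SSS  (L0)  txn=∅  M[L0]=46
step 12: P0: store L1 := 98  ⟶  MII  (L1)  txn=∅  M[L1]=99
step 13: P0: load  L1  ⟶  MII  (L1)  txn=∅  M[L1]=99
step 14: P1: load  L0  ⟶  SSS  (L0)  txn=∅  M[L0]=46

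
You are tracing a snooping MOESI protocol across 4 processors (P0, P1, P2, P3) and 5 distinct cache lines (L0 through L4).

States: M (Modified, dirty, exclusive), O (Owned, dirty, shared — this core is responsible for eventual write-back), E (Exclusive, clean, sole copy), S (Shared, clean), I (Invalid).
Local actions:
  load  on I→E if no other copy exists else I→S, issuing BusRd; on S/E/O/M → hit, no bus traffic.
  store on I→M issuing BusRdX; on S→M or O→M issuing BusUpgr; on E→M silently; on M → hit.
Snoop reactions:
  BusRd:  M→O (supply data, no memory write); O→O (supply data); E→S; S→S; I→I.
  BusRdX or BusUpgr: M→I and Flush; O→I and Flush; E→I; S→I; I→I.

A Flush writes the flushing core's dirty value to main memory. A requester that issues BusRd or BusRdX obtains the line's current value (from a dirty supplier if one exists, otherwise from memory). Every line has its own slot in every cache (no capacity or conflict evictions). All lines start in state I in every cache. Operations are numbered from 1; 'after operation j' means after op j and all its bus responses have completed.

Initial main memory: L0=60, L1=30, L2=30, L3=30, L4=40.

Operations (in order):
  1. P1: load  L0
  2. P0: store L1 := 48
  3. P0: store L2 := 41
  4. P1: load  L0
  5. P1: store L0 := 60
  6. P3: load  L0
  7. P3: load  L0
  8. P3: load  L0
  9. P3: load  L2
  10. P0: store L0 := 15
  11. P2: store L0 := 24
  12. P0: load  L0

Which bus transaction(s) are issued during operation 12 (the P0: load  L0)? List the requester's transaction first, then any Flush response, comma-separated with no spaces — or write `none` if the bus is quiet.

step 1: P1: load  L0  ⟶  IEII  (L0)  txn=BusRd  M[L0]=60
step 2: P0: store L1 := 48  ⟶  MIII  (L1)  txn=BusRdX  M[L1]=30
step 3: P0: store L2 := 41  ⟶  MIII  (L2)  txn=BusRdX  M[L2]=30
step 4: P1: load  L0  ⟶  IEII  (L0)  txn=∅  M[L0]=60
step 5: P1: store L0 := 60  ⟶  IMII  (L0)  txn=∅  M[L0]=60
step 6: P3: load  L0  ⟶  IOIS  (L0)  txn=BusRd  M[L0]=60
step 7: P3: load  L0  ⟶  IOIS  (L0)  txn=∅  M[L0]=60
step 8: P3: load  L0  ⟶  IOIS  (L0)  txn=∅  M[L0]=60
step 9: P3: load  L2  ⟶  OIIS  (L2)  txn=BusRd  M[L2]=30
step 10: P0: store L0 := 15  ⟶  MIII  (L0)  txn=BusRdX+Flush  M[L0]=60
step 11: P2: store L0 := 24  ⟶  IIMI  (L0)  txn=BusRdX+Flush  M[L0]=15
step 12: P0: load  L0  ⟶  SIOI  (L0)  txn=BusRd  M[L0]=15

bus = BusRd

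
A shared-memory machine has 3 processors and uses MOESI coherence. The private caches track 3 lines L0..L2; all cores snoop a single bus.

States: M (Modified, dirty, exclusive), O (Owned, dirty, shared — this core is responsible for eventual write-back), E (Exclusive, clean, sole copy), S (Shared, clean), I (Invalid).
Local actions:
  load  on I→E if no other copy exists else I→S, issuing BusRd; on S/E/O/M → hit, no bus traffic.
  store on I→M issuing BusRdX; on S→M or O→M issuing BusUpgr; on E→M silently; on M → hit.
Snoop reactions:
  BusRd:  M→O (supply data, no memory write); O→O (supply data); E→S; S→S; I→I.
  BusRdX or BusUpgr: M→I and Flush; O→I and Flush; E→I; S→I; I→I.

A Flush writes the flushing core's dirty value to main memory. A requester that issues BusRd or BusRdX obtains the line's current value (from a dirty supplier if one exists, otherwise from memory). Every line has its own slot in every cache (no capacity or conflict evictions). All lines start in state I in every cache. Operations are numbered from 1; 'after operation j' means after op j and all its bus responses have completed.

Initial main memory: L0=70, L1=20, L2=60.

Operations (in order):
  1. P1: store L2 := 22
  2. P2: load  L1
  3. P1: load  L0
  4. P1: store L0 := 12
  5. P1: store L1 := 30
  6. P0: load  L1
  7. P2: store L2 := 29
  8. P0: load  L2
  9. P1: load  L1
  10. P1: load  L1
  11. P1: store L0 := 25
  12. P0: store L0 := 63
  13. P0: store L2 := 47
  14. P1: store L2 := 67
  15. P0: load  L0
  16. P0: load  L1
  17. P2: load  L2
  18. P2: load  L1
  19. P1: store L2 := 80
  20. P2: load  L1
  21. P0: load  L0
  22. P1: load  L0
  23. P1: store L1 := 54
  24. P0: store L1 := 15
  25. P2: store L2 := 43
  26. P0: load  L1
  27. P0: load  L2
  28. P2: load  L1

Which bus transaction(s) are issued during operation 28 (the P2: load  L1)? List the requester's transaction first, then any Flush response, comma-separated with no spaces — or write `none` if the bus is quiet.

step 1: P1: store L2 := 22  ⟶  IMI  (L2)  txn=BusRdX  M[L2]=60
step 2: P2: load  L1  ⟶  IIE  (L1)  txn=BusRd  M[L1]=20
step 3: P1: load  L0  ⟶  IEI  (L0)  txn=BusRd  M[L0]=70
step 4: P1: store L0 := 12  ⟶  IMI  (L0)  txn=∅  M[L0]=70
step 5: P1: store L1 := 30  ⟶  IMI  (L1)  txn=BusRdX  M[L1]=20
step 6: P0: load  L1  ⟶  SOI  (L1)  txn=BusRd  M[L1]=20
step 7: P2: store L2 := 29  ⟶  IIM  (L2)  txn=BusRdX+Flush  M[L2]=22
step 8: P0: load  L2  ⟶  SIO  (L2)  txn=BusRd  M[L2]=22
step 9: P1: load  L1  ⟶  SOI  (L1)  txn=∅  M[L1]=20
step 10: P1: load  L1  ⟶  SOI  (L1)  txn=∅  M[L1]=20
step 11: P1: store L0 := 25  ⟶  IMI  (L0)  txn=∅  M[L0]=70
step 12: P0: store L0 := 63  ⟶  MII  (L0)  txn=BusRdX+Flush  M[L0]=25
step 13: P0: store L2 := 47  ⟶  MII  (L2)  txn=BusUpgr+Flush  M[L2]=29
step 14: P1: store L2 := 67  ⟶  IMI  (L2)  txn=BusRdX+Flush  M[L2]=47
step 15: P0: load  L0  ⟶  MII  (L0)  txn=∅  M[L0]=25
step 16: P0: load  L1  ⟶  SOI  (L1)  txn=∅  M[L1]=20
step 17: P2: load  L2  ⟶  IOS  (L2)  txn=BusRd  M[L2]=47
step 18: P2: load  L1  ⟶  SOS  (L1)  txn=BusRd  M[L1]=20
step 19: P1: store L2 := 80  ⟶  IMI  (L2)  txn=BusUpgr  M[L2]=47
step 20: P2: load  L1  ⟶  SOS  (L1)  txn=∅  M[L1]=20
step 21: P0: load  L0  ⟶  MII  (L0)  txn=∅  M[L0]=25
step 22: P1: load  L0  ⟶  OSI  (L0)  txn=BusRd  M[L0]=25
step 23: P1: store L1 := 54  ⟶  IMI  (L1)  txn=BusUpgr  M[L1]=20
step 24: P0: store L1 := 15  ⟶  MII  (L1)  txn=BusRdX+Flush  M[L1]=54
step 25: P2: store L2 := 43  ⟶  IIM  (L2)  txn=BusRdX+Flush  M[L2]=80
step 26: P0: load  L1  ⟶  MII  (L1)  txn=∅  M[L1]=54
step 27: P0: load  L2  ⟶  SIO  (L2)  txn=BusRd  M[L2]=80
step 28: P2: load  L1  ⟶  OIS  (L1)  txn=BusRd  M[L1]=54

bus = BusRd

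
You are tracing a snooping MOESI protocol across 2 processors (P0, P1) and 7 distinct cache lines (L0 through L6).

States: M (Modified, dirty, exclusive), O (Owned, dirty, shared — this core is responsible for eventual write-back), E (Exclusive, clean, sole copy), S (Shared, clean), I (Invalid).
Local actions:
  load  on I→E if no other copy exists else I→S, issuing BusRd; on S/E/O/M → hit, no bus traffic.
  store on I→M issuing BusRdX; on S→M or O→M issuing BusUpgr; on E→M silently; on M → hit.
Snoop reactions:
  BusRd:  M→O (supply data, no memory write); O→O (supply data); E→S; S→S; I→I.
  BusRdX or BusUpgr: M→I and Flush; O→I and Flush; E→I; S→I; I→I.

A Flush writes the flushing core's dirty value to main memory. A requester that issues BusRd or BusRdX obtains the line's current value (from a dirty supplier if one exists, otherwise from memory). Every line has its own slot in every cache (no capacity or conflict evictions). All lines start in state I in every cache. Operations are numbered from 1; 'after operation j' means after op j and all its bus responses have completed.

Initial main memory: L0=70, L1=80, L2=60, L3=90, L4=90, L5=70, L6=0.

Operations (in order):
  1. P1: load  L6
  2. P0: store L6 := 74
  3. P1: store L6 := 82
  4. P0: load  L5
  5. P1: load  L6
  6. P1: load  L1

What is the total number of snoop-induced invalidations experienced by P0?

step 1: P1: load  L6  ⟶  IE  (L6)  txn=BusRd  M[L6]=0
step 2: P0: store L6 := 74  ⟶  MI  (L6)  txn=BusRdX  M[L6]=0
step 3: P1: store L6 := 82  ⟶  IM  (L6)  txn=BusRdX+Flush  M[L6]=74
step 4: P0: load  L5  ⟶  EI  (L5)  txn=BusRd  M[L5]=70
step 5: P1: load  L6  ⟶  IM  (L6)  txn=∅  M[L6]=74
step 6: P1: load  L1  ⟶  IE  (L1)  txn=BusRd  M[L1]=80

invalidations = 1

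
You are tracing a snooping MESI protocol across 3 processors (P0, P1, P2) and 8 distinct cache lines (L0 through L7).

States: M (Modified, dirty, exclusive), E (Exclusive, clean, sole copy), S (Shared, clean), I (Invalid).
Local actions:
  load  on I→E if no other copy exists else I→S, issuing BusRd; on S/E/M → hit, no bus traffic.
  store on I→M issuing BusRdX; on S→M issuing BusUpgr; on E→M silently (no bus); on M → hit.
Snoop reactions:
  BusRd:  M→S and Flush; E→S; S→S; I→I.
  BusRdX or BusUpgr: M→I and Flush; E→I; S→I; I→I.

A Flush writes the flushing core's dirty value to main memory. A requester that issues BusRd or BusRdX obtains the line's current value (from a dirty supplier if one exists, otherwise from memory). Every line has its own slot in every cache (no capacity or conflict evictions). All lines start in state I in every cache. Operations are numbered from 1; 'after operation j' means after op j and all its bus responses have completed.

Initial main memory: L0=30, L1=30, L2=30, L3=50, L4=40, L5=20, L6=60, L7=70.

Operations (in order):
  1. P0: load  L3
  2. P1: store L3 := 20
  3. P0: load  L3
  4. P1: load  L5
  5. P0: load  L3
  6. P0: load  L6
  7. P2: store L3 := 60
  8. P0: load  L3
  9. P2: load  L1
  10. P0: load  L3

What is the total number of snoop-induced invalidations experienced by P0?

invalidations = 2

[1] P0: load  L3 | P0:E(50), P1:I, P2:I | bus: BusRd
[2] P1: store L3 := 20 | P0:I, P1:M(20), P2:I | bus: BusRdX
[3] P0: load  L3 | P0:S(20), P1:S(20), P2:I | bus: BusRd,Flush
[4] P1: load  L5 | P0:I, P1:E(20), P2:I | bus: BusRd
[5] P0: load  L3 | P0:S(20), P1:S(20), P2:I | bus: none
[6] P0: load  L6 | P0:E(60), P1:I, P2:I | bus: BusRd
[7] P2: store L3 := 60 | P0:I, P1:I, P2:M(60) | bus: BusRdX
[8] P0: load  L3 | P0:S(60), P1:I, P2:S(60) | bus: BusRd,Flush
[9] P2: load  L1 | P0:I, P1:I, P2:E(30) | bus: BusRd
[10] P0: load  L3 | P0:S(60), P1:I, P2:S(60) | bus: none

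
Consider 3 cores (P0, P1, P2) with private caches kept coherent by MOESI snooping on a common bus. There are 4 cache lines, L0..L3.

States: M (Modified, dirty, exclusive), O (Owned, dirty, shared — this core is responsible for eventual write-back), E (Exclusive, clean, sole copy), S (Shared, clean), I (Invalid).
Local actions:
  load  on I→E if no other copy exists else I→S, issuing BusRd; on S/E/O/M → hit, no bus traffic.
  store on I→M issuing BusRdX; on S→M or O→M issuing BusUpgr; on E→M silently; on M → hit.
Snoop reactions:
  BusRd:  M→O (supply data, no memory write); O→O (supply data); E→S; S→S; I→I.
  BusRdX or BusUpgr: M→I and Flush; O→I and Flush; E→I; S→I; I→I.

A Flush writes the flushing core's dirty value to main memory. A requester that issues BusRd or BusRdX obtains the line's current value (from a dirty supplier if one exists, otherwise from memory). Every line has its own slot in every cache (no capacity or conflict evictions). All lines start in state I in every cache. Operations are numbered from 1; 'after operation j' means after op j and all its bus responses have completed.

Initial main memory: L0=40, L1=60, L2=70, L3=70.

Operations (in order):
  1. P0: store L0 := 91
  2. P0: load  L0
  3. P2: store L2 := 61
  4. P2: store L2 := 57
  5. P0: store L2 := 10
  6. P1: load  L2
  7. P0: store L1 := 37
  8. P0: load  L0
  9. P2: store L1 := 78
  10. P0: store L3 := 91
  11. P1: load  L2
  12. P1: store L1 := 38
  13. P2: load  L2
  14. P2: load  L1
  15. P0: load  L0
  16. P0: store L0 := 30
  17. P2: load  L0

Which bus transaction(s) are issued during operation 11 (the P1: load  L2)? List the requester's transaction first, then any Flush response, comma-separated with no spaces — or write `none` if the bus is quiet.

bus = none

[1] P0: store L0 := 91 | P0:M(91), P1:I, P2:I | bus: BusRdX
[2] P0: load  L0 | P0:M(91), P1:I, P2:I | bus: none
[3] P2: store L2 := 61 | P0:I, P1:I, P2:M(61) | bus: BusRdX
[4] P2: store L2 := 57 | P0:I, P1:I, P2:M(57) | bus: none
[5] P0: store L2 := 10 | P0:M(10), P1:I, P2:I | bus: BusRdX,Flush
[6] P1: load  L2 | P0:O(10), P1:S(10), P2:I | bus: BusRd
[7] P0: store L1 := 37 | P0:M(37), P1:I, P2:I | bus: BusRdX
[8] P0: load  L0 | P0:M(91), P1:I, P2:I | bus: none
[9] P2: store L1 := 78 | P0:I, P1:I, P2:M(78) | bus: BusRdX,Flush
[10] P0: store L3 := 91 | P0:M(91), P1:I, P2:I | bus: BusRdX
[11] P1: load  L2 | P0:O(10), P1:S(10), P2:I | bus: none
[12] P1: store L1 := 38 | P0:I, P1:M(38), P2:I | bus: BusRdX,Flush
[13] P2: load  L2 | P0:O(10), P1:S(10), P2:S(10) | bus: BusRd
[14] P2: load  L1 | P0:I, P1:O(38), P2:S(38) | bus: BusRd
[15] P0: load  L0 | P0:M(91), P1:I, P2:I | bus: none
[16] P0: store L0 := 30 | P0:M(30), P1:I, P2:I | bus: none
[17] P2: load  L0 | P0:O(30), P1:I, P2:S(30) | bus: BusRd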